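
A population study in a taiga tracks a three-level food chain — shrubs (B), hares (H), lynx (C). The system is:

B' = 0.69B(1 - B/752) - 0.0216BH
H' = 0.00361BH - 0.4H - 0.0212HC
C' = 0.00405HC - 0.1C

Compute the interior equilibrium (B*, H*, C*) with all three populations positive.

B* ≈ 171, H* ≈ 24.7, C* ≈ 10.2

From dC/dt = 0: 0.00405H* = 0.1, so H* = 24.7.
From dB/dt = 0: 0.69(1 - B*/752) = 0.0216·24.7, giving B* = 752·(1 - 0.773) = 171.
From dH/dt = 0: 0.00361·171 - 0.4 = 0.0212C*, so C* = 0.216/0.0212 = 10.2.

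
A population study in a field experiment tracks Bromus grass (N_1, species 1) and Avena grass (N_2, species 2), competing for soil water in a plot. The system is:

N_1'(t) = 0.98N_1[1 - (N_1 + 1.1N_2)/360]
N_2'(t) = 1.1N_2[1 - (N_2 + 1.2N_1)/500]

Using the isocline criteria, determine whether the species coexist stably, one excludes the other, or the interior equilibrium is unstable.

species 2 excludes species 1

Compare the nullcline intercepts: K1/α12 = 360/1.1 = 327 < K2 = 500; K2/α21 = 500/1.2 = 417 > K1 = 360.
Since the inequalities point opposite ways, species 2 can invade but species 1 cannot.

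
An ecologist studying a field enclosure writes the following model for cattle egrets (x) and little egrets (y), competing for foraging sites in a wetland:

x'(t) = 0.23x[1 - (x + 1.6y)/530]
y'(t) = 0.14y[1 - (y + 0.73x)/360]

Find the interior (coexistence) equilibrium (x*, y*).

x* ≈ 274, y* ≈ 160

Setting both brackets to zero gives the nullclines x + 1.6y = 530 and 0.73x + y = 360.
Substituting y = 360 - 0.73x into the first: x(1 - 1.6·0.73) = 530 - 1.6·360.
So x* = -46/-0.168 = 274, and then y* = 360 - 0.73·274 = 160.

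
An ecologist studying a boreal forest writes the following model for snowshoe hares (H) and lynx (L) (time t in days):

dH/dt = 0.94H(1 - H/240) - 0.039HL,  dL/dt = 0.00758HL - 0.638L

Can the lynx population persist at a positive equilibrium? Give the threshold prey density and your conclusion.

The predator equation gives dL/dt > 0 only when H > 0.638/0.00758 = 84.2.
Without the predator, H → K = 240. Since 240 > 84.2, the predator can invade and persist.

Threshold H = 84.2; K > 84.2, so yes, the predator persists.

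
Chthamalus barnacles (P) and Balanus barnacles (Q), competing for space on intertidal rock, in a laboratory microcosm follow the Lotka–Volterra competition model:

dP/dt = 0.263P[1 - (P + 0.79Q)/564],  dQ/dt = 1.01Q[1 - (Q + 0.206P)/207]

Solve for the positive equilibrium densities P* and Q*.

P* ≈ 478, Q* ≈ 108

Setting both brackets to zero gives the nullclines P + 0.79Q = 564 and 0.206P + Q = 207.
Substituting Q = 207 - 0.206P into the first: P(1 - 0.79·0.206) = 564 - 0.79·207.
So P* = 400/0.837 = 478, and then Q* = 207 - 0.206·478 = 108.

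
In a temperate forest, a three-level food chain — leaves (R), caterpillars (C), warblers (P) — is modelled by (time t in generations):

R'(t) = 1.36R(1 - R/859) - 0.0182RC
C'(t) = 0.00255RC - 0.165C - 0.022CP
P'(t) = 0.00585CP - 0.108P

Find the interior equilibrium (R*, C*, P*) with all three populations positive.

R* ≈ 647, C* ≈ 18.5, P* ≈ 67.5

From dP/dt = 0: 0.00585C* = 0.108, so C* = 18.5.
From dR/dt = 0: 1.36(1 - R*/859) = 0.0182·18.5, giving R* = 859·(1 - 0.247) = 647.
From dC/dt = 0: 0.00255·647 - 0.165 = 0.022P*, so P* = 1.48/0.022 = 67.5.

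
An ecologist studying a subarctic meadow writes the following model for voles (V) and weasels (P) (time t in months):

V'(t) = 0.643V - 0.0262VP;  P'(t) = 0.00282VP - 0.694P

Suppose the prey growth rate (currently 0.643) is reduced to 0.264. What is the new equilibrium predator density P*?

P* ≈ 10.1

At the interior fixed point, setting dV/dt = 0 with V > 0 fixes P* = (prey growth rate)/(VP coefficient) — independent of the other coefficients.
With the change, P* = 0.264/0.0262 = 10.1; it falls from 24.5.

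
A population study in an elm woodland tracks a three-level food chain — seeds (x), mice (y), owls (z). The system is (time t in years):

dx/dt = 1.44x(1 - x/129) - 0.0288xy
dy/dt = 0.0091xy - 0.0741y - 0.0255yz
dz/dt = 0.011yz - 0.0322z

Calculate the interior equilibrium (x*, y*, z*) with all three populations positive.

From dz/dt = 0: 0.011y* = 0.0322, so y* = 2.93.
From dx/dt = 0: 1.44(1 - x*/129) = 0.0288·2.93, giving x* = 129·(1 - 0.0585) = 121.
From dy/dt = 0: 0.0091·121 - 0.0741 = 0.0255z*, so z* = 1.03/0.0255 = 40.4.

x* ≈ 121, y* ≈ 2.93, z* ≈ 40.4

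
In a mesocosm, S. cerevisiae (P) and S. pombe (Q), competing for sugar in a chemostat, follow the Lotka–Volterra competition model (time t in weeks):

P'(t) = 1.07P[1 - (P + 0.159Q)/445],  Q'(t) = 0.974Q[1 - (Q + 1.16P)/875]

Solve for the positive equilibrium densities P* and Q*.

P* ≈ 375, Q* ≈ 440

Setting both brackets to zero gives the nullclines P + 0.159Q = 445 and 1.16P + Q = 875.
Substituting Q = 875 - 1.16P into the first: P(1 - 0.159·1.16) = 445 - 0.159·875.
So P* = 306/0.816 = 375, and then Q* = 875 - 1.16·375 = 440.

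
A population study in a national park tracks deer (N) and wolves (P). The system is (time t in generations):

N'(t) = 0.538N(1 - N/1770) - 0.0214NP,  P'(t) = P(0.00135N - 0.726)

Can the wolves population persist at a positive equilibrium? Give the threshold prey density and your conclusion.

The predator equation gives dP/dt > 0 only when N > 0.726/0.00135 = 538.
Without the predator, N → K = 1770. Since 1770 > 538, the predator can invade and persist.

Threshold N = 538; K > 538, so yes, the predator persists.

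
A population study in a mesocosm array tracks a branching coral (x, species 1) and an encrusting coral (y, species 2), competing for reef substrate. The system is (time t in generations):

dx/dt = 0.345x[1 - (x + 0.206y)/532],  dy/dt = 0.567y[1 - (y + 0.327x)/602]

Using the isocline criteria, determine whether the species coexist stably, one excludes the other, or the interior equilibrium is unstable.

Compare the nullcline intercepts: K1/α12 = 532/0.206 = 2580 > K2 = 602; K2/α21 = 602/0.327 = 1840 > K1 = 532.
Since both inequalities hold, each species can invade when rare, so the interior equilibrium is stable.

stable coexistence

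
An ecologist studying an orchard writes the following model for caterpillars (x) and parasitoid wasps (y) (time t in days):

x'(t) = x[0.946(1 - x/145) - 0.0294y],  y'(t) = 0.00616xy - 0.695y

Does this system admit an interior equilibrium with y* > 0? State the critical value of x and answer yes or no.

Threshold x = 113; K > 113, so yes, the predator persists.

The predator equation gives dy/dt > 0 only when x > 0.695/0.00616 = 113.
Without the predator, x → K = 145. Since 145 > 113, the predator can invade and persist.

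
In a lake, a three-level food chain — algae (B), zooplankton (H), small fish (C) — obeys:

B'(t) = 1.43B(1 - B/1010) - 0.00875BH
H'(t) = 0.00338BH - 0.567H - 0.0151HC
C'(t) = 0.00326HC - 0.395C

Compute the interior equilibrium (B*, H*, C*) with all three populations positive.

From dC/dt = 0: 0.00326H* = 0.395, so H* = 121.
From dB/dt = 0: 1.43(1 - B*/1010) = 0.00875·121, giving B* = 1010·(1 - 0.741) = 261.
From dH/dt = 0: 0.00338·261 - 0.567 = 0.0151C*, so C* = 0.316/0.0151 = 20.9.

B* ≈ 261, H* ≈ 121, C* ≈ 20.9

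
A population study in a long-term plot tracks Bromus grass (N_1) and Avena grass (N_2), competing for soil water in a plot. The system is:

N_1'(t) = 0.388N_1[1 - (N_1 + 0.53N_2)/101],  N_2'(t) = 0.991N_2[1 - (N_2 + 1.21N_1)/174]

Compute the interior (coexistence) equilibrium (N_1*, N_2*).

N_1* ≈ 24.5, N_2* ≈ 144

Setting both brackets to zero gives the nullclines N_1 + 0.53N_2 = 101 and 1.21N_1 + N_2 = 174.
Substituting N_2 = 174 - 1.21N_1 into the first: N_1(1 - 0.53·1.21) = 101 - 0.53·174.
So N_1* = 8.78/0.359 = 24.5, and then N_2* = 174 - 1.21·24.5 = 144.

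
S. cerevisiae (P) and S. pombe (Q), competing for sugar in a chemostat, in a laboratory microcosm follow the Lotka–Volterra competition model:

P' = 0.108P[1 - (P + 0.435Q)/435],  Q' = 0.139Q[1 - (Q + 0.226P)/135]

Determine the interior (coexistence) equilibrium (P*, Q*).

Setting both brackets to zero gives the nullclines P + 0.435Q = 435 and 0.226P + Q = 135.
Substituting Q = 135 - 0.226P into the first: P(1 - 0.435·0.226) = 435 - 0.435·135.
So P* = 376/0.902 = 417, and then Q* = 135 - 0.226·417 = 40.7.

P* ≈ 417, Q* ≈ 40.7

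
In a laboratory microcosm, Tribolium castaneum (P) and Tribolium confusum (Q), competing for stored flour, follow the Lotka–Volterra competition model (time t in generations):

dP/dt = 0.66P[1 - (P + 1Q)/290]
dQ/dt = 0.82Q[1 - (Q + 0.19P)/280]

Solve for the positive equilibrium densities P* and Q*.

P* ≈ 12.3, Q* ≈ 278

Setting both brackets to zero gives the nullclines P + 1Q = 290 and 0.19P + Q = 280.
Substituting Q = 280 - 0.19P into the first: P(1 - 1·0.19) = 290 - 1·280.
So P* = 10/0.81 = 12.3, and then Q* = 280 - 0.19·12.3 = 278.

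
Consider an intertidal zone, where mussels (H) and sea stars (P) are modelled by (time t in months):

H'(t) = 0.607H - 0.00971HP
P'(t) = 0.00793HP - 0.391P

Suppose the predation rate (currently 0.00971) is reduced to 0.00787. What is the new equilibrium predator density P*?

At the interior fixed point, setting dH/dt = 0 with H > 0 fixes P* = (prey growth rate)/(HP coefficient) — independent of the other coefficients.
With the change, P* = 0.607/0.00787 = 77.1; it rises from 62.5.

P* ≈ 77.1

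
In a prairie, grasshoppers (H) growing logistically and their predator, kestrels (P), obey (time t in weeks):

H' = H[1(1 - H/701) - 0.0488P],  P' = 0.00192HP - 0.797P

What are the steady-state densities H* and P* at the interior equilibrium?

From dP/dt = 0 with P > 0: 0.00192H* = 0.797, so H* = 415.
Substitute into dH/dt = 0: 1(1 - 415/701) = 0.0488P*.
The bracket is 0.408, giving P* = 0.408/0.0488 = 8.36.

H* ≈ 415, P* ≈ 8.36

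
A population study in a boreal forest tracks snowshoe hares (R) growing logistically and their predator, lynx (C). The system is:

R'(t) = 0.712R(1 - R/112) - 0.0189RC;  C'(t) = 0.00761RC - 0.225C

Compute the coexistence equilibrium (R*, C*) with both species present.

R* ≈ 29.6, C* ≈ 27.7

From dC/dt = 0 with C > 0: 0.00761R* = 0.225, so R* = 29.6.
Substitute into dR/dt = 0: 0.712(1 - 29.6/112) = 0.0189C*.
The bracket is 0.736, giving C* = 0.524/0.0189 = 27.7.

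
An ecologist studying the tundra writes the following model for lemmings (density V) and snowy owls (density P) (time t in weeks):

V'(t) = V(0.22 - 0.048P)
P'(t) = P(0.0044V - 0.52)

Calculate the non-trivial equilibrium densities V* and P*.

V* ≈ 118, P* ≈ 4.58

Set dP/dt = 0 with P > 0: 0.0044V - 0.52 = 0, so V* = 0.52/0.0044 = 118.
Set dV/dt = 0 with V > 0: 0.22 - 0.048P = 0, so P* = 0.22/0.048 = 4.58.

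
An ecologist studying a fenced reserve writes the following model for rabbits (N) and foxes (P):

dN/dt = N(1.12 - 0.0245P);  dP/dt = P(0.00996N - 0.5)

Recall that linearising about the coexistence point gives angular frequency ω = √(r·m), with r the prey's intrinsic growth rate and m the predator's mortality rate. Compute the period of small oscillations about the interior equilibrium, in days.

Here r = 1.12 and m = 0.5, so r·m = 0.56.
ω = √0.56 = 0.748 per day, hence T = 2π/ω ≈ 8.4 days.

T ≈ 8.4 days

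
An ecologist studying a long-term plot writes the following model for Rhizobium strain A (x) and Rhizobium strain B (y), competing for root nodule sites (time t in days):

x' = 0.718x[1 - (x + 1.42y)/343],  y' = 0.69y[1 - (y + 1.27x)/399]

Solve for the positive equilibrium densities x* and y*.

Setting both brackets to zero gives the nullclines x + 1.42y = 343 and 1.27x + y = 399.
Substituting y = 399 - 1.27x into the first: x(1 - 1.42·1.27) = 343 - 1.42·399.
So x* = -224/-0.803 = 278, and then y* = 399 - 1.27·278 = 45.6.

x* ≈ 278, y* ≈ 45.6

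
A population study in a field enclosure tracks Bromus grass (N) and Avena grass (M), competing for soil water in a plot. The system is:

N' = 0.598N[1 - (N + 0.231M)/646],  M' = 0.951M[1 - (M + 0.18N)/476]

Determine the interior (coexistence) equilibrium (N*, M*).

N* ≈ 559, M* ≈ 375

Setting both brackets to zero gives the nullclines N + 0.231M = 646 and 0.18N + M = 476.
Substituting M = 476 - 0.18N into the first: N(1 - 0.231·0.18) = 646 - 0.231·476.
So N* = 536/0.958 = 559, and then M* = 476 - 0.18·559 = 375.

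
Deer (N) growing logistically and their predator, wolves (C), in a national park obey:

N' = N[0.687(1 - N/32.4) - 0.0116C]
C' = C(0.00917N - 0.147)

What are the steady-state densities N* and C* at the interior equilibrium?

N* ≈ 16, C* ≈ 29.9

From dC/dt = 0 with C > 0: 0.00917N* = 0.147, so N* = 16.
Substitute into dN/dt = 0: 0.687(1 - 16/32.4) = 0.0116C*.
The bracket is 0.505, giving C* = 0.347/0.0116 = 29.9.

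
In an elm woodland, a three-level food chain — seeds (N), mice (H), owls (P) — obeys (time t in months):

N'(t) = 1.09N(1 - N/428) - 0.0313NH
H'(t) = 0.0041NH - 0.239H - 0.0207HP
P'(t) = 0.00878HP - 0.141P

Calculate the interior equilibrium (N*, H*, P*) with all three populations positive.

From dP/dt = 0: 0.00878H* = 0.141, so H* = 16.1.
From dN/dt = 0: 1.09(1 - N*/428) = 0.0313·16.1, giving N* = 428·(1 - 0.461) = 231.
From dH/dt = 0: 0.0041·231 - 0.239 = 0.0207P*, so P* = 0.707/0.0207 = 34.1.

N* ≈ 231, H* ≈ 16.1, P* ≈ 34.1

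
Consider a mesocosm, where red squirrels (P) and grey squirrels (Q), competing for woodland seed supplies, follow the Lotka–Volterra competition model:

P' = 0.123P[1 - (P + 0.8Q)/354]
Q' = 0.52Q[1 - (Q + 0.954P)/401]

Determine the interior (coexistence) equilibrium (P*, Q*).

Setting both brackets to zero gives the nullclines P + 0.8Q = 354 and 0.954P + Q = 401.
Substituting Q = 401 - 0.954P into the first: P(1 - 0.8·0.954) = 354 - 0.8·401.
So P* = 33.2/0.237 = 140, and then Q* = 401 - 0.954·140 = 267.

P* ≈ 140, Q* ≈ 267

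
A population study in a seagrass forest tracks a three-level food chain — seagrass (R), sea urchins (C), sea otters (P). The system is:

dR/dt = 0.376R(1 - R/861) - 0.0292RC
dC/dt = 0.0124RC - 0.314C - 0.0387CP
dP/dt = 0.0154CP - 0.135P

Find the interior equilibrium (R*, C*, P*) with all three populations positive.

R* ≈ 275, C* ≈ 8.77, P* ≈ 80

From dP/dt = 0: 0.0154C* = 0.135, so C* = 8.77.
From dR/dt = 0: 0.376(1 - R*/861) = 0.0292·8.77, giving R* = 861·(1 - 0.681) = 275.
From dC/dt = 0: 0.0124·275 - 0.314 = 0.0387P*, so P* = 3.09/0.0387 = 80.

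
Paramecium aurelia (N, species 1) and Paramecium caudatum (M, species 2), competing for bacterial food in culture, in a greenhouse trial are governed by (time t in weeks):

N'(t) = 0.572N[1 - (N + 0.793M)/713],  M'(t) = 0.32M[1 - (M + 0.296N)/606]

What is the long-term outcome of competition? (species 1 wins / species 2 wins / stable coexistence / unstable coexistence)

stable coexistence

Compare the nullcline intercepts: K1/α12 = 713/0.793 = 899 > K2 = 606; K2/α21 = 606/0.296 = 2050 > K1 = 713.
Since both inequalities hold, each species can invade when rare, so the interior equilibrium is stable.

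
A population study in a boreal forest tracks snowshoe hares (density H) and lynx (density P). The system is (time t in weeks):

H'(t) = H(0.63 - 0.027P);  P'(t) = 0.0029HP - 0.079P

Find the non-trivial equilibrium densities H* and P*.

Set dP/dt = 0 with P > 0: 0.0029H - 0.079 = 0, so H* = 0.079/0.0029 = 27.2.
Set dH/dt = 0 with H > 0: 0.63 - 0.027P = 0, so P* = 0.63/0.027 = 23.3.

H* ≈ 27.2, P* ≈ 23.3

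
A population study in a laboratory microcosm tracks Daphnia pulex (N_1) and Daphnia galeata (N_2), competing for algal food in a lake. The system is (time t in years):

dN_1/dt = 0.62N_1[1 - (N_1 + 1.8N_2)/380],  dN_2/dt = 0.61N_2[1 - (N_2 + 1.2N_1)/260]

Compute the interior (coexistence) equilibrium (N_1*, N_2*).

Setting both brackets to zero gives the nullclines N_1 + 1.8N_2 = 380 and 1.2N_1 + N_2 = 260.
Substituting N_2 = 260 - 1.2N_1 into the first: N_1(1 - 1.8·1.2) = 380 - 1.8·260.
So N_1* = -88/-1.16 = 75.9, and then N_2* = 260 - 1.2·75.9 = 169.

N_1* ≈ 75.9, N_2* ≈ 169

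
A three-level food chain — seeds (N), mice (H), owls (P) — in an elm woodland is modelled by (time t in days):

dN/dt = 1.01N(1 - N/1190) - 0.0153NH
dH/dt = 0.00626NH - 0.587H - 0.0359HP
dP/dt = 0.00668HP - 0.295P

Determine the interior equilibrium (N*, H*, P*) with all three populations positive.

From dP/dt = 0: 0.00668H* = 0.295, so H* = 44.2.
From dN/dt = 0: 1.01(1 - N*/1190) = 0.0153·44.2, giving N* = 1190·(1 - 0.669) = 394.
From dH/dt = 0: 0.00626·394 - 0.587 = 0.0359P*, so P* = 1.88/0.0359 = 52.3.

N* ≈ 394, H* ≈ 44.2, P* ≈ 52.3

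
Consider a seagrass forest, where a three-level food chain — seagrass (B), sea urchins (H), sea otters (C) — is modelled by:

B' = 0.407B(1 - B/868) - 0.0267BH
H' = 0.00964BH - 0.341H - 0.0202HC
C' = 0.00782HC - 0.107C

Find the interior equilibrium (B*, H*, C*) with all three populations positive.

From dC/dt = 0: 0.00782H* = 0.107, so H* = 13.7.
From dB/dt = 0: 0.407(1 - B*/868) = 0.0267·13.7, giving B* = 868·(1 - 0.898) = 88.9.
From dH/dt = 0: 0.00964·88.9 - 0.341 = 0.0202C*, so C* = 0.516/0.0202 = 25.5.

B* ≈ 88.9, H* ≈ 13.7, C* ≈ 25.5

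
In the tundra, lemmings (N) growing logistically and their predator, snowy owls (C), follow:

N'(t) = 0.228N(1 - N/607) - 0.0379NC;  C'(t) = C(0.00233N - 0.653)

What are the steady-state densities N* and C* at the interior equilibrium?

From dC/dt = 0 with C > 0: 0.00233N* = 0.653, so N* = 280.
Substitute into dN/dt = 0: 0.228(1 - 280/607) = 0.0379C*.
The bracket is 0.538, giving C* = 0.123/0.0379 = 3.24.

N* ≈ 280, C* ≈ 3.24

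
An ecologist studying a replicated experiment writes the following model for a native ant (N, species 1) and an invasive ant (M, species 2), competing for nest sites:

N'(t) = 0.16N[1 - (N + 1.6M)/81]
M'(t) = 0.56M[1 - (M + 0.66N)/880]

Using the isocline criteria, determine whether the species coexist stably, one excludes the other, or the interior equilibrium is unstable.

Compare the nullcline intercepts: K1/α12 = 81/1.6 = 50.6 < K2 = 880; K2/α21 = 880/0.66 = 1330 > K1 = 81.
Since the inequalities point opposite ways, species 2 can invade but species 1 cannot.

species 2 excludes species 1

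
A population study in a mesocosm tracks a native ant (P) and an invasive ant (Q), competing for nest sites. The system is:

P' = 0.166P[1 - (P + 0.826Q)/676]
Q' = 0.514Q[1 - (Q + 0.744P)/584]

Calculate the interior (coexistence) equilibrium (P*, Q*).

P* ≈ 502, Q* ≈ 210

Setting both brackets to zero gives the nullclines P + 0.826Q = 676 and 0.744P + Q = 584.
Substituting Q = 584 - 0.744P into the first: P(1 - 0.826·0.744) = 676 - 0.826·584.
So P* = 194/0.385 = 502, and then Q* = 584 - 0.744·502 = 210.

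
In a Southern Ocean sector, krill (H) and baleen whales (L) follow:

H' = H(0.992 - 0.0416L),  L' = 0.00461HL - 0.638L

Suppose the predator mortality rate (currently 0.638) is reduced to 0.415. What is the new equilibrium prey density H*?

H* ≈ 90

At the interior fixed point, setting dL/dt = 0 with L > 0 fixes H* = (predator death rate)/(HL coefficient) — independent of the other coefficients.
With the change, H* = 0.415/0.00461 = 90; it falls from 138.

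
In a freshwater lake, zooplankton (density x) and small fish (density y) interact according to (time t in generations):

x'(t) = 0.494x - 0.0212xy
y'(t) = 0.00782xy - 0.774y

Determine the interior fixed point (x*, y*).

x* ≈ 99, y* ≈ 23.3

Set dy/dt = 0 with y > 0: 0.00782x - 0.774 = 0, so x* = 0.774/0.00782 = 99.
Set dx/dt = 0 with x > 0: 0.494 - 0.0212y = 0, so y* = 0.494/0.0212 = 23.3.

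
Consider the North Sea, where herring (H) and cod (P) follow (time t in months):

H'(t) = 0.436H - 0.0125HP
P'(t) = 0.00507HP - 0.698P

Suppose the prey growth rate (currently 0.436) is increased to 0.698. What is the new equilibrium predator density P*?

P* ≈ 55.8

At the interior fixed point, setting dH/dt = 0 with H > 0 fixes P* = (prey growth rate)/(HP coefficient) — independent of the other coefficients.
With the change, P* = 0.698/0.0125 = 55.8; it rises from 34.9.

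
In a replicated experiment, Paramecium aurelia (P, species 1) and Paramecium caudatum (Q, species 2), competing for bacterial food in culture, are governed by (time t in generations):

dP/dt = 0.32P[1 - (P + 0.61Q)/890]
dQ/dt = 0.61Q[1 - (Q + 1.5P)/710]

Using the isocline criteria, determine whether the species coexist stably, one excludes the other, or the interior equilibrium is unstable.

species 1 excludes species 2

Compare the nullcline intercepts: K1/α12 = 890/0.61 = 1460 > K2 = 710; K2/α21 = 710/1.5 = 473 < K1 = 890.
Since the inequalities point opposite ways, species 1 can invade but species 2 cannot.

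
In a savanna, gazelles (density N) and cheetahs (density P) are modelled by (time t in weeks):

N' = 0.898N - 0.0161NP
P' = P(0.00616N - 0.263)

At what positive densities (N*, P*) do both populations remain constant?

Set dP/dt = 0 with P > 0: 0.00616N - 0.263 = 0, so N* = 0.263/0.00616 = 42.7.
Set dN/dt = 0 with N > 0: 0.898 - 0.0161P = 0, so P* = 0.898/0.0161 = 55.8.

N* ≈ 42.7, P* ≈ 55.8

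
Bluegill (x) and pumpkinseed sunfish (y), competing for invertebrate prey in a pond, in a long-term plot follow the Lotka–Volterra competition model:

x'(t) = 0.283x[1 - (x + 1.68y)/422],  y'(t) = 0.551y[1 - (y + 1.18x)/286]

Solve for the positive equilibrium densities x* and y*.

Setting both brackets to zero gives the nullclines x + 1.68y = 422 and 1.18x + y = 286.
Substituting y = 286 - 1.18x into the first: x(1 - 1.68·1.18) = 422 - 1.68·286.
So x* = -58.5/-0.982 = 59.5, and then y* = 286 - 1.18·59.5 = 216.

x* ≈ 59.5, y* ≈ 216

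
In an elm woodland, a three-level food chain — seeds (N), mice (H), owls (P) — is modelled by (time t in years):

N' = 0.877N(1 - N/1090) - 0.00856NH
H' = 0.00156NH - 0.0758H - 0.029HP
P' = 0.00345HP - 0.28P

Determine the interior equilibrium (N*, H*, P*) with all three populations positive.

N* ≈ 227, H* ≈ 81.2, P* ≈ 9.57

From dP/dt = 0: 0.00345H* = 0.28, so H* = 81.2.
From dN/dt = 0: 0.877(1 - N*/1090) = 0.00856·81.2, giving N* = 1090·(1 - 0.792) = 227.
From dH/dt = 0: 0.00156·227 - 0.0758 = 0.029P*, so P* = 0.278/0.029 = 9.57.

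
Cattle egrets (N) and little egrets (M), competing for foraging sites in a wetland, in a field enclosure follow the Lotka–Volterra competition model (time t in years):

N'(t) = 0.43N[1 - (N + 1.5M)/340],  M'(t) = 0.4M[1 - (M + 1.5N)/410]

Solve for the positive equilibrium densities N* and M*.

Setting both brackets to zero gives the nullclines N + 1.5M = 340 and 1.5N + M = 410.
Substituting M = 410 - 1.5N into the first: N(1 - 1.5·1.5) = 340 - 1.5·410.
So N* = -275/-1.25 = 220, and then M* = 410 - 1.5·220 = 80.

N* ≈ 220, M* ≈ 80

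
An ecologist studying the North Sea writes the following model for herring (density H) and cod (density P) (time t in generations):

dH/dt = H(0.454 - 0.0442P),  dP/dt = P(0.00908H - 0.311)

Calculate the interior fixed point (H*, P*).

H* ≈ 34.3, P* ≈ 10.3

Set dP/dt = 0 with P > 0: 0.00908H - 0.311 = 0, so H* = 0.311/0.00908 = 34.3.
Set dH/dt = 0 with H > 0: 0.454 - 0.0442P = 0, so P* = 0.454/0.0442 = 10.3.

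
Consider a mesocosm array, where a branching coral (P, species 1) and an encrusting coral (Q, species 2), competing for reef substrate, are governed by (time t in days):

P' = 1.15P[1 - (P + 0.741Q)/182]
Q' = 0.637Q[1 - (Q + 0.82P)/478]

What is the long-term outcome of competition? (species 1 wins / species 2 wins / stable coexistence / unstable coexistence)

Compare the nullcline intercepts: K1/α12 = 182/0.741 = 246 < K2 = 478; K2/α21 = 478/0.82 = 583 > K1 = 182.
Since the inequalities point opposite ways, species 2 can invade but species 1 cannot.

species 2 excludes species 1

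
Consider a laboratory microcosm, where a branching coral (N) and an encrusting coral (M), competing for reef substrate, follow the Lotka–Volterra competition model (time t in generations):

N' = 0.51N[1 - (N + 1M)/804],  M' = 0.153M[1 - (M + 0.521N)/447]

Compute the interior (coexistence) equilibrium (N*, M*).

N* ≈ 745, M* ≈ 58.7

Setting both brackets to zero gives the nullclines N + 1M = 804 and 0.521N + M = 447.
Substituting M = 447 - 0.521N into the first: N(1 - 1·0.521) = 804 - 1·447.
So N* = 357/0.479 = 745, and then M* = 447 - 0.521·745 = 58.7.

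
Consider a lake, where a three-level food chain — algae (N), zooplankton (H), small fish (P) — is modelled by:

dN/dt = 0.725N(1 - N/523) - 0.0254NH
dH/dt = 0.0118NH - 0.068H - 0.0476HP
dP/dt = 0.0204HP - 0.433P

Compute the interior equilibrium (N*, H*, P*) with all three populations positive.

From dP/dt = 0: 0.0204H* = 0.433, so H* = 21.2.
From dN/dt = 0: 0.725(1 - N*/523) = 0.0254·21.2, giving N* = 523·(1 - 0.744) = 134.
From dH/dt = 0: 0.0118·134 - 0.068 = 0.0476P*, so P* = 1.51/0.0476 = 31.8.

N* ≈ 134, H* ≈ 21.2, P* ≈ 31.8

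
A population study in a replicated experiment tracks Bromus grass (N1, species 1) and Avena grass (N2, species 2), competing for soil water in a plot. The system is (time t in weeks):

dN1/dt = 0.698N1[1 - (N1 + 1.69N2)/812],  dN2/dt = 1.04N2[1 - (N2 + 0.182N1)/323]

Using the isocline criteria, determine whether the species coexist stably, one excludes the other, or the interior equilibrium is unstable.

Compare the nullcline intercepts: K1/α12 = 812/1.69 = 480 > K2 = 323; K2/α21 = 323/0.182 = 1770 > K1 = 812.
Since both inequalities hold, each species can invade when rare, so the interior equilibrium is stable.

stable coexistence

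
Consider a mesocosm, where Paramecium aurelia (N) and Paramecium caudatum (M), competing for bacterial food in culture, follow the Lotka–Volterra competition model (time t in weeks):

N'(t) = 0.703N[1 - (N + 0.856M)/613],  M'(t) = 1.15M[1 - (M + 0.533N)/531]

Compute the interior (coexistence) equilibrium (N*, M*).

N* ≈ 291, M* ≈ 376

Setting both brackets to zero gives the nullclines N + 0.856M = 613 and 0.533N + M = 531.
Substituting M = 531 - 0.533N into the first: N(1 - 0.856·0.533) = 613 - 0.856·531.
So N* = 158/0.544 = 291, and then M* = 531 - 0.533·291 = 376.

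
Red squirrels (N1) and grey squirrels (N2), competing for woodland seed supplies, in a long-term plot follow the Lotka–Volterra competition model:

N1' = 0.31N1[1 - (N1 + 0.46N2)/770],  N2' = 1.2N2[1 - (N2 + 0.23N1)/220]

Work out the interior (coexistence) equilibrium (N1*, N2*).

N1* ≈ 748, N2* ≈ 48

Setting both brackets to zero gives the nullclines N1 + 0.46N2 = 770 and 0.23N1 + N2 = 220.
Substituting N2 = 220 - 0.23N1 into the first: N1(1 - 0.46·0.23) = 770 - 0.46·220.
So N1* = 669/0.894 = 748, and then N2* = 220 - 0.23·748 = 48.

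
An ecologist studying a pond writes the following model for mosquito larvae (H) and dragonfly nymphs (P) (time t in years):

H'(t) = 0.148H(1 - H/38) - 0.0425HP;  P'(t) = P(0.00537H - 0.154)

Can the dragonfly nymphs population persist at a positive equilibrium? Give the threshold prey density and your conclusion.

Threshold H = 28.7; K > 28.7, so yes, the predator persists.

The predator equation gives dP/dt > 0 only when H > 0.154/0.00537 = 28.7.
Without the predator, H → K = 38. Since 38 > 28.7, the predator can invade and persist.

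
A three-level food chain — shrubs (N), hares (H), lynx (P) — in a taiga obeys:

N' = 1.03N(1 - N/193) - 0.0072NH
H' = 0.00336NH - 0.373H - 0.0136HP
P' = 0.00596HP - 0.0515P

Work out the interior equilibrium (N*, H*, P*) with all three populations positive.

N* ≈ 181, H* ≈ 8.64, P* ≈ 17.4

From dP/dt = 0: 0.00596H* = 0.0515, so H* = 8.64.
From dN/dt = 0: 1.03(1 - N*/193) = 0.0072·8.64, giving N* = 193·(1 - 0.0604) = 181.
From dH/dt = 0: 0.00336·181 - 0.373 = 0.0136P*, so P* = 0.236/0.0136 = 17.4.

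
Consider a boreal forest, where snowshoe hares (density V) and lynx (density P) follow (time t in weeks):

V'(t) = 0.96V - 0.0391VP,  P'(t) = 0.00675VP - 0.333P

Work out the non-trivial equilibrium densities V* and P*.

Set dP/dt = 0 with P > 0: 0.00675V - 0.333 = 0, so V* = 0.333/0.00675 = 49.3.
Set dV/dt = 0 with V > 0: 0.96 - 0.0391P = 0, so P* = 0.96/0.0391 = 24.6.

V* ≈ 49.3, P* ≈ 24.6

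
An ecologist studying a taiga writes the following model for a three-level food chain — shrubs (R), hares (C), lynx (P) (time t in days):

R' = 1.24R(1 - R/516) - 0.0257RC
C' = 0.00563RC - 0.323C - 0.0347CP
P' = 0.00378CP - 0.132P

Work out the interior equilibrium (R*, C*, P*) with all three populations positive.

R* ≈ 143, C* ≈ 34.9, P* ≈ 13.8

From dP/dt = 0: 0.00378C* = 0.132, so C* = 34.9.
From dR/dt = 0: 1.24(1 - R*/516) = 0.0257·34.9, giving R* = 516·(1 - 0.724) = 143.
From dC/dt = 0: 0.00563·143 - 0.323 = 0.0347P*, so P* = 0.48/0.0347 = 13.8.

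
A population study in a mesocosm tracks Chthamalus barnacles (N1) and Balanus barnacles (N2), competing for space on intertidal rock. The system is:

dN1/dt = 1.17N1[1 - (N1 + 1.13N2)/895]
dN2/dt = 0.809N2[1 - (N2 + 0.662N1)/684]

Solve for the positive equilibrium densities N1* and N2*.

N1* ≈ 485, N2* ≈ 363

Setting both brackets to zero gives the nullclines N1 + 1.13N2 = 895 and 0.662N1 + N2 = 684.
Substituting N2 = 684 - 0.662N1 into the first: N1(1 - 1.13·0.662) = 895 - 1.13·684.
So N1* = 122/0.252 = 485, and then N2* = 684 - 0.662·485 = 363.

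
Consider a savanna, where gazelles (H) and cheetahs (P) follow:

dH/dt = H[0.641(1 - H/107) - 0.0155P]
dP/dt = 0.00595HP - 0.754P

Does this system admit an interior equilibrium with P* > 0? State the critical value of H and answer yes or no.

Threshold H = 127; K < 127, so no, the predator goes extinct.

The predator equation gives dP/dt > 0 only when H > 0.754/0.00595 = 127.
Without the predator, H → K = 107. Since 107 < 127, the predator cannot invade.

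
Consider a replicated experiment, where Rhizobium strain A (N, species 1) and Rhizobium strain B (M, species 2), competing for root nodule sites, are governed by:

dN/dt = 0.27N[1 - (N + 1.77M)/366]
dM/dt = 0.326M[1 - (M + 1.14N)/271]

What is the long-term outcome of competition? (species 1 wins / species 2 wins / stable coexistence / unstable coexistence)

Compare the nullcline intercepts: K1/α12 = 366/1.77 = 207 < K2 = 271; K2/α21 = 271/1.14 = 238 < K1 = 366.
Since both are reversed, neither can invade when rare; the interior point is a saddle.

unstable coexistence (outcome depends on initial conditions)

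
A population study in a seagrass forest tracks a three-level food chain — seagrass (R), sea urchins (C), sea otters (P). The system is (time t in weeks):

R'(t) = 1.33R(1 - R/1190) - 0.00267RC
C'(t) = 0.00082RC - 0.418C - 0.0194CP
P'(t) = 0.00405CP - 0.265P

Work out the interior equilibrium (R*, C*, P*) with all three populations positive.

R* ≈ 1030, C* ≈ 65.4, P* ≈ 22.1

From dP/dt = 0: 0.00405C* = 0.265, so C* = 65.4.
From dR/dt = 0: 1.33(1 - R*/1190) = 0.00267·65.4, giving R* = 1190·(1 - 0.131) = 1030.
From dC/dt = 0: 0.00082·1030 - 0.418 = 0.0194P*, so P* = 0.43/0.0194 = 22.1.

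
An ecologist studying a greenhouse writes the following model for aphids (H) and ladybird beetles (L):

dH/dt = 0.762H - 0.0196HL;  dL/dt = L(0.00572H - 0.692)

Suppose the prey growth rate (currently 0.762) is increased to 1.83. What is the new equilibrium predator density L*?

At the interior fixed point, setting dH/dt = 0 with H > 0 fixes L* = (prey growth rate)/(HL coefficient) — independent of the other coefficients.
With the change, L* = 1.83/0.0196 = 93.4; it rises from 38.9.

L* ≈ 93.4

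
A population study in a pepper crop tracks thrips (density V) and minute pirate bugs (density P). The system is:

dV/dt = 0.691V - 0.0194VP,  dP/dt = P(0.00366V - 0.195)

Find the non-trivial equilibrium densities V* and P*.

V* ≈ 53.3, P* ≈ 35.6

Set dP/dt = 0 with P > 0: 0.00366V - 0.195 = 0, so V* = 0.195/0.00366 = 53.3.
Set dV/dt = 0 with V > 0: 0.691 - 0.0194P = 0, so P* = 0.691/0.0194 = 35.6.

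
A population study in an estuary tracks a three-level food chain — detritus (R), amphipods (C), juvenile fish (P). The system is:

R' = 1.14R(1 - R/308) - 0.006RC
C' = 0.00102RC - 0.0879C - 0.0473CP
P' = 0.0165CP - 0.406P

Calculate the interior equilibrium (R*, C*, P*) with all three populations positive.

From dP/dt = 0: 0.0165C* = 0.406, so C* = 24.6.
From dR/dt = 0: 1.14(1 - R*/308) = 0.006·24.6, giving R* = 308·(1 - 0.13) = 268.
From dC/dt = 0: 0.00102·268 - 0.0879 = 0.0473P*, so P* = 0.186/0.0473 = 3.92.

R* ≈ 268, C* ≈ 24.6, P* ≈ 3.92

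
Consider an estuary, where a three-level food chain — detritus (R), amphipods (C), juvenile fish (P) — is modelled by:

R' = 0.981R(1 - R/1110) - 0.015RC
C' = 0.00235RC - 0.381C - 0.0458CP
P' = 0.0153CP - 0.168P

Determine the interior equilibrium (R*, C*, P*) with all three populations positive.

From dP/dt = 0: 0.0153C* = 0.168, so C* = 11.
From dR/dt = 0: 0.981(1 - R*/1110) = 0.015·11, giving R* = 1110·(1 - 0.168) = 924.
From dC/dt = 0: 0.00235·924 - 0.381 = 0.0458P*, so P* = 1.79/0.0458 = 39.1.

R* ≈ 924, C* ≈ 11, P* ≈ 39.1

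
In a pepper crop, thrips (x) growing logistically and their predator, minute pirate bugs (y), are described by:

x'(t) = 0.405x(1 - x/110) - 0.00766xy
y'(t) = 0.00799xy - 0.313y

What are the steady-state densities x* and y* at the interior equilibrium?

x* ≈ 39.2, y* ≈ 34

From dy/dt = 0 with y > 0: 0.00799x* = 0.313, so x* = 39.2.
Substitute into dx/dt = 0: 0.405(1 - 39.2/110) = 0.00766y*.
The bracket is 0.644, giving y* = 0.261/0.00766 = 34.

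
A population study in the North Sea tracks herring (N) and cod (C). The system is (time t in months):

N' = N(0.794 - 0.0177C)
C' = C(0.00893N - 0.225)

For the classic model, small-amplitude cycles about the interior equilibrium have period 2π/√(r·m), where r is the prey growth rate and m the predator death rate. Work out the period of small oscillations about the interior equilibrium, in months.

T ≈ 14.9 months

Here r = 0.794 and m = 0.225, so r·m = 0.179.
ω = √0.179 = 0.423 per month, hence T = 2π/ω ≈ 14.9 months.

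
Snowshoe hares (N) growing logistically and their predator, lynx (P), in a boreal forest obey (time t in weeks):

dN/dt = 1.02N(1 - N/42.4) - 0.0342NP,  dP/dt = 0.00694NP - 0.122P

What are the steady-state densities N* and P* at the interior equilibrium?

From dP/dt = 0 with P > 0: 0.00694N* = 0.122, so N* = 17.6.
Substitute into dN/dt = 0: 1.02(1 - 17.6/42.4) = 0.0342P*.
The bracket is 0.585, giving P* = 0.597/0.0342 = 17.5.

N* ≈ 17.6, P* ≈ 17.5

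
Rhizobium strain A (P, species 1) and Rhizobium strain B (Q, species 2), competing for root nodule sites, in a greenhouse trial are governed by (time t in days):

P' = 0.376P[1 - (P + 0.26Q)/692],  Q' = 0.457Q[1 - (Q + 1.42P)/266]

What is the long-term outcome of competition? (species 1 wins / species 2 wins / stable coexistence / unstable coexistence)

Compare the nullcline intercepts: K1/α12 = 692/0.26 = 2660 > K2 = 266; K2/α21 = 266/1.42 = 187 < K1 = 692.
Since the inequalities point opposite ways, species 1 can invade but species 2 cannot.

species 1 excludes species 2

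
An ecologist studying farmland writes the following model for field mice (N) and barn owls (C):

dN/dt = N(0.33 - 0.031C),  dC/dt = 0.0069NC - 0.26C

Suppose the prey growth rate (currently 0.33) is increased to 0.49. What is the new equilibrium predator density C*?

At the interior fixed point, setting dN/dt = 0 with N > 0 fixes C* = (prey growth rate)/(NC coefficient) — independent of the other coefficients.
With the change, C* = 0.49/0.031 = 15.8; it rises from 10.6.

C* ≈ 15.8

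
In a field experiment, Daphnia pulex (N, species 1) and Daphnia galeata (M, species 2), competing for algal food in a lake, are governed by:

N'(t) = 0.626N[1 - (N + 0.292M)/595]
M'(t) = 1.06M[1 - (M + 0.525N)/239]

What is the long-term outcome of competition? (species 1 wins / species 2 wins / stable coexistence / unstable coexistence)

Compare the nullcline intercepts: K1/α12 = 595/0.292 = 2040 > K2 = 239; K2/α21 = 239/0.525 = 455 < K1 = 595.
Since the inequalities point opposite ways, species 1 can invade but species 2 cannot.

species 1 excludes species 2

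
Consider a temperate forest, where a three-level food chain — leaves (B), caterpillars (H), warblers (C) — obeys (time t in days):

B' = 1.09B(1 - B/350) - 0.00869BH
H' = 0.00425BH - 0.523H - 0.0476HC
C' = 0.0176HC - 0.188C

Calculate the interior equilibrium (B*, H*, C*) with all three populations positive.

B* ≈ 320, H* ≈ 10.7, C* ≈ 17.6

From dC/dt = 0: 0.0176H* = 0.188, so H* = 10.7.
From dB/dt = 0: 1.09(1 - B*/350) = 0.00869·10.7, giving B* = 350·(1 - 0.0852) = 320.
From dH/dt = 0: 0.00425·320 - 0.523 = 0.0476C*, so C* = 0.838/0.0476 = 17.6.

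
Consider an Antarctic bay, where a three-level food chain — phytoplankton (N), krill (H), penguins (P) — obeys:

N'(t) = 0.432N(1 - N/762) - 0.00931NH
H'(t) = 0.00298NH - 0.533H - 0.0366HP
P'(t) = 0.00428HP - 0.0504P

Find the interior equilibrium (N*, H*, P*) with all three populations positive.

N* ≈ 569, H* ≈ 11.8, P* ≈ 31.7

From dP/dt = 0: 0.00428H* = 0.0504, so H* = 11.8.
From dN/dt = 0: 0.432(1 - N*/762) = 0.00931·11.8, giving N* = 762·(1 - 0.254) = 569.
From dH/dt = 0: 0.00298·569 - 0.533 = 0.0366P*, so P* = 1.16/0.0366 = 31.7.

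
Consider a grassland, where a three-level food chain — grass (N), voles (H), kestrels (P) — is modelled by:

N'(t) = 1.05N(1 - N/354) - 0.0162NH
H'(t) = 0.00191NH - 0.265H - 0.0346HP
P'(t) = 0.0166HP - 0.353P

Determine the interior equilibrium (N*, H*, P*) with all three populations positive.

From dP/dt = 0: 0.0166H* = 0.353, so H* = 21.3.
From dN/dt = 0: 1.05(1 - N*/354) = 0.0162·21.3, giving N* = 354·(1 - 0.328) = 238.
From dH/dt = 0: 0.00191·238 - 0.265 = 0.0346P*, so P* = 0.189/0.0346 = 5.47.

N* ≈ 238, H* ≈ 21.3, P* ≈ 5.47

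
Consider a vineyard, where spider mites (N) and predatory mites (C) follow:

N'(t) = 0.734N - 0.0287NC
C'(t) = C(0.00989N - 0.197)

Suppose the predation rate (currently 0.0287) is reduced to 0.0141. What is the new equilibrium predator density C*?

At the interior fixed point, setting dN/dt = 0 with N > 0 fixes C* = (prey growth rate)/(NC coefficient) — independent of the other coefficients.
With the change, C* = 0.734/0.0141 = 52.1; it rises from 25.6.

C* ≈ 52.1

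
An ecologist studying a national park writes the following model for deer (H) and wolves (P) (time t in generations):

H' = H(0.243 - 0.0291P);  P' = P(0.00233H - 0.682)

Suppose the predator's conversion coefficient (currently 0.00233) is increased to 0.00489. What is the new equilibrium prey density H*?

At the interior fixed point, setting dP/dt = 0 with P > 0 fixes H* = (predator death rate)/(HP coefficient) — independent of the other coefficients.
With the change, H* = 0.682/0.00489 = 139; it falls from 293.

H* ≈ 139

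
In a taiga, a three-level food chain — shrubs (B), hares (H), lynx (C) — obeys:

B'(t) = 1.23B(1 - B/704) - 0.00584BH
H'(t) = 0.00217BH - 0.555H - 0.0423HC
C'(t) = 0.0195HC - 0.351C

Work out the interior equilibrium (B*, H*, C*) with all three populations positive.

B* ≈ 644, H* ≈ 18, C* ≈ 19.9

From dC/dt = 0: 0.0195H* = 0.351, so H* = 18.
From dB/dt = 0: 1.23(1 - B*/704) = 0.00584·18, giving B* = 704·(1 - 0.0855) = 644.
From dH/dt = 0: 0.00217·644 - 0.555 = 0.0423C*, so C* = 0.842/0.0423 = 19.9.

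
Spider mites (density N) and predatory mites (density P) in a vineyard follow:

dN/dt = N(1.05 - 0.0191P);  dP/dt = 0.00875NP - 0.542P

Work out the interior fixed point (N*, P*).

Set dP/dt = 0 with P > 0: 0.00875N - 0.542 = 0, so N* = 0.542/0.00875 = 61.9.
Set dN/dt = 0 with N > 0: 1.05 - 0.0191P = 0, so P* = 1.05/0.0191 = 55.

N* ≈ 61.9, P* ≈ 55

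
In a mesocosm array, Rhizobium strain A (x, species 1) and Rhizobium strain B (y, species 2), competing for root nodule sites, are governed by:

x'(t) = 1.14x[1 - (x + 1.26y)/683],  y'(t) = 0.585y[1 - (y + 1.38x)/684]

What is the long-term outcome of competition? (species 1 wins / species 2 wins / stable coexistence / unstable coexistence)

Compare the nullcline intercepts: K1/α12 = 683/1.26 = 542 < K2 = 684; K2/α21 = 684/1.38 = 496 < K1 = 683.
Since both are reversed, neither can invade when rare; the interior point is a saddle.

unstable coexistence (outcome depends on initial conditions)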